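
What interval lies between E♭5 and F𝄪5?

Counting letters E–F gives a second.
Eb→F## = 4 semitones, 2 wider than the major second (2), so doubly augmented.

doubly augmented second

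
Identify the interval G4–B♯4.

The letter names run G→B, a span of 2 letter steps, so the interval is some kind of third.
G to B# is 5 semitones. A major third is 4, so 5 makes it augmented.

augmented third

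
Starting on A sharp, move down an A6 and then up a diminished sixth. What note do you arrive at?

Abb

An augmented sixth down from A# is C (letter C, 10 semitones down).
A diminished sixth up from C is Abb (letter A, 7 semitones up).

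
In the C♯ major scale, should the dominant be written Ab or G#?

G#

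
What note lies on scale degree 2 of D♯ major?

E#

The D# major scale runs D# E# F## G# A# B# C##.
Degree 2 is E#.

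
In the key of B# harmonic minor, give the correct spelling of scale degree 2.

C##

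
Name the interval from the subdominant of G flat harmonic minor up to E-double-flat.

minor third

The subdominant of Gb harmonic minor is Cb.
Cb up to Ebb: letters C→E make it a third; 3 semitones makes it minor.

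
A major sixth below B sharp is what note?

D#

A sixth below B lands on the letter D.
A major sixth spans 9 semitones, so B# moves to pitch class 3. On the letter D that is D#.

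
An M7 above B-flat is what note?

A seventh above B lands on the letter A.
A major seventh spans 11 semitones, so Bb moves to pitch class 9. On the letter A that is A.

A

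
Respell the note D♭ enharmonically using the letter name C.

Plain C sits 1 semitone below Db, so on the letter C the same pitch needs a sharp: C#.

C#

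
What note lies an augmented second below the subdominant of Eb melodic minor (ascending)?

The subdominant of Eb melodic minor (ascending) is Ab.
An augmented second (3 semitones) below Ab lands on the letter G, giving Gbb.

Gbb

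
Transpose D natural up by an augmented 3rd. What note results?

F##

A third above D lands on the letter F.
An augmented third spans 5 semitones, so D moves to pitch class 7. On the letter F that is F##.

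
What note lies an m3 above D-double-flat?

D up a major third is F#, so the target letter is F.
From Dbb, a minor third is 3 semitones up: Fbb.

Fbb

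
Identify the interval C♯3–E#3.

The letter names run C→E, a span of 2 letter steps, so the interval is some kind of third.
C# to E# is 4 semitones. A major third is 4, so 4 makes it major.

major third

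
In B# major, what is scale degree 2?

Degree 2 takes the letter 1 step above B, which is C.
In major, degree 2 sits 2 semitones above the tonic. B# + 2 semitones is pitch class 2, spelled on C as C##.

C##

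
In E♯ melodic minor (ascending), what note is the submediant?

Degree 6 takes the letter 5 steps above E, which is C.
In melodic minor (ascending), degree 6 sits 9 semitones above the tonic. E# + 9 semitones is pitch class 2, spelled on C as C##.

C##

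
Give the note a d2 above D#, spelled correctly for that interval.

Eb

D up a major second is E, so the target letter is E.
From D#, a diminished second is 0 semitones up: Eb.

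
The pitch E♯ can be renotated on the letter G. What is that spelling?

Gbb

Plain G sits 2 semitones above E#, so on the letter G the same pitch needs a double flat: Gbb.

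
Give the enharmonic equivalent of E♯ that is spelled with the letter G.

Gbb

E# is pitch class 5. The letter G alone is pitch class 7.
To reach pitch class 5 from G requires an offset of -2 semitones, i.e. double flat: Gbb.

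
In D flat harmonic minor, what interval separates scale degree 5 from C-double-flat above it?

diminished third

Scale degree 5 of Db harmonic minor is Ab.
Ab up to Cbb: letters A→C make it a third; 2 semitones makes it diminished.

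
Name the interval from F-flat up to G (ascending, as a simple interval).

The letter names run F→G, a span of 1 letter step, so the interval is some kind of second.
Fb to G is 3 semitones. A major second is 2, so 3 makes it augmented.

augmented second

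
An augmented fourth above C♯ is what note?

A fourth above C lands on the letter F.
An augmented fourth spans 6 semitones, so C# moves to pitch class 7. On the letter F that is F##.

F##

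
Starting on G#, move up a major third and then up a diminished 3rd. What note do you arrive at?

A major third up from G# is B# (letter B, 4 semitones up).
A diminished third up from B# is D (letter D, 2 semitones up).

D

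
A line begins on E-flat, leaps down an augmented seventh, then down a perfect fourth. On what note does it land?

Cbb

An augmented seventh down from Eb is Fbb (letter F, 12 semitones down).
A perfect fourth down from Fbb is Cbb (letter C, 5 semitones down).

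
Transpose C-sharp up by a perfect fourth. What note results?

F#

A fourth above C lands on the letter F.
A perfect fourth spans 5 semitones, so C# moves to pitch class 6. On the letter F that is F#.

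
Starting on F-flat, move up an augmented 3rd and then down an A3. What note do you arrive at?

An augmented third up from Fb is A (letter A, 5 semitones up).
An augmented third down from A is Fb (letter F, 5 semitones down).

Fb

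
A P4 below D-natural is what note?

A

A fourth below D lands on the letter A.
A perfect fourth spans 5 semitones, so D moves to pitch class 9. On the letter A that is A.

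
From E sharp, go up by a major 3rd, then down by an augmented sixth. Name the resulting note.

B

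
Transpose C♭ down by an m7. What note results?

Db

C down a major seventh is Db, so the target letter is D.
From Cb, a minor seventh is 10 semitones down: Db.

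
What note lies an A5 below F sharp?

Bb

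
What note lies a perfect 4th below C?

G

A fourth below C lands on the letter G.
A perfect fourth spans 5 semitones, so C moves to pitch class 7. On the letter G that is G.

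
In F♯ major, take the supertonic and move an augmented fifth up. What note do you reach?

The supertonic of F# major is G#.
An augmented fifth (8 semitones) above G# lands on the letter D, giving D##.

D##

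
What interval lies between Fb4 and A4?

Counting letters F–G–A gives a third.
Fb→A = 5 semitones, 1 wider than the major third (4), so augmented.

augmented third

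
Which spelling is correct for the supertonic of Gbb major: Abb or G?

Each scale degree takes a distinct letter name. Degree 2 of a scale on G must use the letter A.
Abb and G are enharmonically the same pitch, but only Abb uses the letter A, so it is the correct spelling here.

Abb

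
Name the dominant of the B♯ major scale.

The B# major scale runs B# C## D## E# F## G## A##.
Degree 5 is F##.

F##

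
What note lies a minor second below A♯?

G##

A down a major second is G, so the target letter is G.
From A#, a minor second is 1 semitone down: G##.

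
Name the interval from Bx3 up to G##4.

minor sixth

The letter names run B→G, a span of 5 letter steps, so the interval is some kind of sixth.
B## to G## is 8 semitones. A major sixth is 9, so 8 makes it minor.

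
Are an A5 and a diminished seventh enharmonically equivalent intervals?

No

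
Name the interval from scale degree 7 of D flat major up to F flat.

Scale degree 7 of Db major is C.
C up to Fb: letters C→F make it a fourth; 4 semitones makes it diminished.

diminished fourth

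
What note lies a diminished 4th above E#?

E up a perfect fourth is A, so the target letter is A.
From E#, a diminished fourth is 4 semitones up: A.

A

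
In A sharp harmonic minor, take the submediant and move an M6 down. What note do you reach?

A

The submediant of A# harmonic minor is F#.
A major sixth (9 semitones) below F# lands on the letter A, giving A.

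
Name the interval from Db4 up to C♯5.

augmented seventh

The letter names run D→C, a span of 6 letter steps, so the interval is some kind of seventh.
Db to C# is 12 semitones. A major seventh is 11, so 12 makes it augmented.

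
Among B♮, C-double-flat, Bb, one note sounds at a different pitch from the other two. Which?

B

In 12-tone equal temperament, enharmonic equivalents share a pitch class. B is pitch class 11; Cbb is pitch class 10; Bb is pitch class 10.
Cbb and Bb share pitch class 10, while B is pitch class 11.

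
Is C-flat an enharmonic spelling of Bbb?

No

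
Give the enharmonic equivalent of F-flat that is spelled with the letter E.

E

Plain E sits at the same pitch as Fb, so on the letter E the same pitch needs a natural: E.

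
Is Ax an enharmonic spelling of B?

A## is pitch class 11; B is pitch class 11.
All spellings map to pitch class 11, so they are enharmonically equivalent.

Yes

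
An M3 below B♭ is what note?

Gb

B down a major third is G, so the target letter is G.
From Bb, a major third is 4 semitones down: Gb.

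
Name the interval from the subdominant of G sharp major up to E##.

augmented third

The subdominant of G# major is C#.
C# up to E##: letters C→E make it a third; 5 semitones makes it augmented.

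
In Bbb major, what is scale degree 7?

The Bbb major scale runs Bbb Cb Db Ebb Fb Gb Ab.
Degree 7 is Ab.

Ab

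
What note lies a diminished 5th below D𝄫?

Gb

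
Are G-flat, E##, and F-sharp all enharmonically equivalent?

Gb = pitch class 6 and E## = pitch class 6 and F# = pitch class 6 — the same pitch class, so they are enharmonic equivalents.

Yes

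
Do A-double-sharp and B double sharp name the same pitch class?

No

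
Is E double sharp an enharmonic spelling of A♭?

No

E## is pitch class 6; Ab is pitch class 8.
The pitch classes differ (6 vs. 8), so they are not enharmonic equivalents.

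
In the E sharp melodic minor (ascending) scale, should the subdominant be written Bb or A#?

A#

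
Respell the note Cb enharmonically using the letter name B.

Plain B sits at the same pitch as Cb, so on the letter B the same pitch needs a natural: B.

B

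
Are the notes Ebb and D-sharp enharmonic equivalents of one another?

Ebb is pitch class 2; D# is pitch class 3.
The pitch classes differ (2 vs. 3), so they are not enharmonic equivalents.

No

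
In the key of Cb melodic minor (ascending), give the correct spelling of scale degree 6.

Ab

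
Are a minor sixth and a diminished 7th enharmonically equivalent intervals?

A minor sixth spans 8 semitones; a diminished seventh spans 9.
The spans differ, so they are not enharmonic equivalents.

No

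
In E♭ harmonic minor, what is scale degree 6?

Degree 6 takes the letter 5 steps above E, which is C.
In harmonic minor, degree 6 sits 8 semitones above the tonic. Eb + 8 semitones is pitch class 11, spelled on C as Cb.

Cb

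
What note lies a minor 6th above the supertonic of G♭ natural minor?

The supertonic of Gb natural minor is Ab.
A minor sixth (8 semitones) above Ab lands on the letter F, giving Fb.

Fb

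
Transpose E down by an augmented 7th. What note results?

Fb

A seventh below E lands on the letter F.
An augmented seventh spans 12 semitones, so E moves to pitch class 4. On the letter F that is Fb.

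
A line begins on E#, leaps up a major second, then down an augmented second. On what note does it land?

A major second up from E# is F## (letter F, 2 semitones up).
An augmented second down from F## is E (letter E, 3 semitones down).

E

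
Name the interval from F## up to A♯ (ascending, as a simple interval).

minor third

Counting letters F–G–A gives a third.
F##→A# = 3 semitones, 1 narrower than the major third (4), so minor.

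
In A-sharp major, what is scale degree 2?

B#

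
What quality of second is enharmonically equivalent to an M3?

A major third spans 4 semitones.
A second spanning 4 semitones is doubly augmented (the major second is 2).

doubly augmented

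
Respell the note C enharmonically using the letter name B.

B#

C is pitch class 0. The letter B alone is pitch class 11.
To reach pitch class 0 from B requires an offset of +1 semitone, i.e. sharp: B#.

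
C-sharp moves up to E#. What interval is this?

major third

Counting letters C–D–E gives a third.
C#→E# = 4 semitones, exactly the major third.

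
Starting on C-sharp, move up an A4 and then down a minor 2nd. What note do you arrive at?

E##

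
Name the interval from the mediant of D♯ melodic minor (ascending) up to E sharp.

major seventh

The mediant of D# melodic minor (ascending) is F#.
F# up to E#: letters F→E make it a seventh; 11 semitones makes it major.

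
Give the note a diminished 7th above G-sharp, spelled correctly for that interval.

F

A seventh above G lands on the letter F.
A diminished seventh spans 9 semitones, so G# moves to pitch class 5. On the letter F that is F.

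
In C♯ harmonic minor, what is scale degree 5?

G#

The C# harmonic minor scale runs C# D# E F# G# A B#.
Degree 5 is G#.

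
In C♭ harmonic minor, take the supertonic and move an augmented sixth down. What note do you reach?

The supertonic of Cb harmonic minor is Db.
An augmented sixth (10 semitones) below Db lands on the letter F, giving Fbb.

Fbb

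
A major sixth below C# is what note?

E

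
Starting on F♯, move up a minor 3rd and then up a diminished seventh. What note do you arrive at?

Gb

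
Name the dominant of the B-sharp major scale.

F##

The B# major scale runs B# C## D## E# F## G## A##.
Degree 5 is F##.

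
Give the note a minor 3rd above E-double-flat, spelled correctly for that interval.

A third above E lands on the letter G.
A minor third spans 3 semitones, so Ebb moves to pitch class 5. On the letter G that is Gbb.

Gbb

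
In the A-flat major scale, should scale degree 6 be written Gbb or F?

Each scale degree takes a distinct letter name. Degree 6 of a scale on A must use the letter F.
F and Gbb are enharmonically the same pitch, but only F uses the letter F, so it is the correct spelling here.

F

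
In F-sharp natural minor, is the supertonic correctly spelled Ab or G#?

G#

Each scale degree takes a distinct letter name. Degree 2 of a scale on F must use the letter G.
G# and Ab are enharmonically the same pitch, but only G# uses the letter G, so it is the correct spelling here.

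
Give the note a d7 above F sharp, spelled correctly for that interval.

A seventh above F lands on the letter E.
A diminished seventh spans 9 semitones, so F# moves to pitch class 3. On the letter E that is Eb.

Eb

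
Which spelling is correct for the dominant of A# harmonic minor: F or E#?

E#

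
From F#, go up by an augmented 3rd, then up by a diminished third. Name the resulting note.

An augmented third up from F# is A## (letter A, 5 semitones up).
A diminished third up from A## is C# (letter C, 2 semitones up).

C#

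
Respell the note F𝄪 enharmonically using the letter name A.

Plain A sits 2 semitones above F##, so on the letter A the same pitch needs a double flat: Abb.

Abb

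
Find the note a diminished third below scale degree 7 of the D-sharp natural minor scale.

Scale degree 7 of D# natural minor is C#.
A diminished third (2 semitones) below C# lands on the letter A, giving A##.

A##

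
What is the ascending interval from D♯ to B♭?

The letter names run D→B, a span of 5 letter steps, so the interval is some kind of sixth.
D# to Bb is 7 semitones. A major sixth is 9, so 7 makes it diminished.

diminished sixth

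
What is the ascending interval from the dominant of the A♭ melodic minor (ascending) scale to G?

major third

The dominant of Ab melodic minor (ascending) is Eb.
Eb up to G: letters E→G make it a third; 4 semitones makes it major.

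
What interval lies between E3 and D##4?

augmented seventh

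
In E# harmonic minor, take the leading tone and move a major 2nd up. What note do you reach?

The leading tone of E# harmonic minor is D##.
A major second (2 semitones) above D## lands on the letter E, giving E##.

E##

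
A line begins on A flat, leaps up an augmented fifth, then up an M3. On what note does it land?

An augmented fifth up from Ab is E (letter E, 8 semitones up).
A major third up from E is G# (letter G, 4 semitones up).

G#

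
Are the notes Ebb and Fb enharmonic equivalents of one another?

Two spellings are enharmonically equivalent only if they share a pitch class.
Here Ebb → 2, Fb → 4; 2 ≠ 4, so they are not.

No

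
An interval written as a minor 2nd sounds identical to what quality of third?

A minor second spans 1 semitone.
A third spanning 1 semitone is doubly diminished (the major third is 4).

doubly diminished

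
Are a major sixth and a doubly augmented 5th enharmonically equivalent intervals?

Yes

A major sixth spans 9 semitones; a doubly augmented fifth spans 9.
They are enharmonically equivalent.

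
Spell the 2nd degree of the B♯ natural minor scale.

C##

The B# natural minor scale runs B# C## D# E# F## G# A#.
Degree 2 is C##.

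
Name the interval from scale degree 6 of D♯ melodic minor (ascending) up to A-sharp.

Scale degree 6 of D# melodic minor (ascending) is B#.
B# up to A#: letters B→A make it a seventh; 10 semitones makes it minor.

minor seventh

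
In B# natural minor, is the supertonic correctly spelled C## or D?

C##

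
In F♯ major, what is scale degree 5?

C#

The F# major scale runs F# G# A# B C# D# E#.
Degree 5 is C#.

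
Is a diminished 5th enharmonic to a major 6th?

A diminished fifth spans 6 semitones; a major sixth spans 9.
The spans differ, so they are not enharmonic equivalents.

No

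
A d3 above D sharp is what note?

A third above D lands on the letter F.
A diminished third spans 2 semitones, so D# moves to pitch class 5. On the letter F that is F.

F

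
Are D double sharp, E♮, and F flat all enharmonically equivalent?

Yes

D## is pitch class 4; E is pitch class 4; Fb is pitch class 4.
All spellings map to pitch class 4, so they are enharmonically equivalent.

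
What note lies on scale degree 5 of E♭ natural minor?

Degree 5 takes the letter 4 steps above E, which is B.
In natural minor, degree 5 sits 7 semitones above the tonic. Eb + 7 semitones is pitch class 10, spelled on B as Bb.

Bb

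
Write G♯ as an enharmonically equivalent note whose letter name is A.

Ab

G# is pitch class 8. The letter A alone is pitch class 9.
To reach pitch class 8 from A requires an offset of -1 semitone, i.e. flat: Ab.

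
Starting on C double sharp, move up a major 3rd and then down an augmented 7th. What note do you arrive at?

A major third up from C## is E## (letter E, 4 semitones up).
An augmented seventh down from E## is F# (letter F, 12 semitones down).

F#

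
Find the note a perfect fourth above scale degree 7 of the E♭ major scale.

G

Scale degree 7 of Eb major is D.
A perfect fourth (5 semitones) above D lands on the letter G, giving G.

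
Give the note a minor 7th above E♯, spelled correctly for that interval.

E up a major seventh is D#, so the target letter is D.
From E#, a minor seventh is 10 semitones up: D#.

D#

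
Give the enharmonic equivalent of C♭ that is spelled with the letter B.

Cb is pitch class 11. The letter B alone is pitch class 11.
Pitch class 11 on B needs no accidental: B.

B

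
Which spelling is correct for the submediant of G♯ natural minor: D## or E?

E

Each scale degree takes a distinct letter name. Degree 6 of a scale on G must use the letter E.
E and D## are enharmonically the same pitch, but only E uses the letter E, so it is the correct spelling here.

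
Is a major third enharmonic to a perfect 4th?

A major third spans 4 semitones; a perfect fourth spans 5.
The spans differ, so they are not enharmonic equivalents.

No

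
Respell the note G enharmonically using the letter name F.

Plain F sits 2 semitones below G, so on the letter F the same pitch needs a double sharp: F##.

F##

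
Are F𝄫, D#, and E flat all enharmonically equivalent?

Fbb is pitch class 3; D# is pitch class 3; Eb is pitch class 3.
All spellings map to pitch class 3, so they are enharmonically equivalent.

Yes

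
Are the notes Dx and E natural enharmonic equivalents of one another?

D## is pitch class 4; E is pitch class 4.
All spellings map to pitch class 4, so they are enharmonically equivalent.

Yes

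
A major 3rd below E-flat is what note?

Cb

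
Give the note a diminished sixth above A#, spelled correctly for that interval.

A up a major sixth is F#, so the target letter is F.
From A#, a diminished sixth is 7 semitones up: F.

F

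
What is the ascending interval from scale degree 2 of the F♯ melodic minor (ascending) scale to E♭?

diminished sixth

Scale degree 2 of F# melodic minor (ascending) is G#.
G# up to Eb: letters G→E make it a sixth; 7 semitones makes it diminished.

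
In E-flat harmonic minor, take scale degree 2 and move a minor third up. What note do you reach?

Scale degree 2 of Eb harmonic minor is F.
A minor third (3 semitones) above F lands on the letter A, giving Ab.

Ab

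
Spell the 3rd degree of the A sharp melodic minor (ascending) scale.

C#

Degree 3 takes the letter 2 steps above A, which is C.
In melodic minor (ascending), degree 3 sits 3 semitones above the tonic. A# + 3 semitones is pitch class 1, spelled on C as C#.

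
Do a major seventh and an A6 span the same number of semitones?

A major seventh spans 11 semitones; an augmented sixth spans 10.
The spans differ, so they are not enharmonic equivalents.

No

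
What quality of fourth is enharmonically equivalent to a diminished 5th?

augmented

A diminished fifth spans 6 semitones.
A fourth spanning 6 semitones is augmented (the perfect fourth is 5).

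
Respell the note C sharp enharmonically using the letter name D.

Plain D sits 1 semitone above C#, so on the letter D the same pitch needs a flat: Db.

Db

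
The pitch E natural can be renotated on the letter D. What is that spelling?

D##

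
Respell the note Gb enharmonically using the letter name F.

Plain F sits 1 semitone below Gb, so on the letter F the same pitch needs a sharp: F#.

F#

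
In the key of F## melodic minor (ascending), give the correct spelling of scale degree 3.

Degree 3 takes the letter 2 steps above F, which is A.
In melodic minor (ascending), degree 3 sits 3 semitones above the tonic. F## + 3 semitones is pitch class 10, spelled on A as A#.

A#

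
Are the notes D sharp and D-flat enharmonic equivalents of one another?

Two spellings are enharmonically equivalent only if they share a pitch class.
Here D# → 3, Db → 1; 1 ≠ 3, so they are not.

No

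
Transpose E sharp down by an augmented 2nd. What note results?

D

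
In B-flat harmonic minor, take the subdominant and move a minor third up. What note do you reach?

The subdominant of Bb harmonic minor is Eb.
A minor third (3 semitones) above Eb lands on the letter G, giving Gb.

Gb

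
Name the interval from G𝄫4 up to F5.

augmented seventh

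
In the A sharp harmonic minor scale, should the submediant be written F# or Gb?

F#

Each scale degree takes a distinct letter name. Degree 6 of a scale on A must use the letter F.
F# and Gb are enharmonically the same pitch, but only F# uses the letter F, so it is the correct spelling here.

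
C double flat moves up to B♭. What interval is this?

The letter names run C→B, a span of 6 letter steps, so the interval is some kind of seventh.
Cbb to Bb is 12 semitones. A major seventh is 11, so 12 makes it augmented.

augmented seventh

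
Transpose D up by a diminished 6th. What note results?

D up a major sixth is B, so the target letter is B.
From D, a diminished sixth is 7 semitones up: Bbb.

Bbb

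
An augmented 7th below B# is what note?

C

B down a major seventh is C, so the target letter is C.
From B#, an augmented seventh is 12 semitones down: C.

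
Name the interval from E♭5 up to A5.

Counting letters E–F–G–A gives a fourth.
Eb→A = 6 semitones, 1 wider than the perfect fourth (5), so augmented.

augmented fourth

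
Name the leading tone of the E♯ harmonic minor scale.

Degree 7 takes the letter 6 steps above E, which is D.
In harmonic minor, degree 7 sits 11 semitones above the tonic. E# + 11 semitones is pitch class 4, spelled on D as D##.

D##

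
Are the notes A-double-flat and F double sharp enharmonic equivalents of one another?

Abb = pitch class 7 and F## = pitch class 7 — the same pitch class, so they are enharmonic equivalents.

Yes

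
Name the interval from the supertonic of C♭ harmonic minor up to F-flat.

The supertonic of Cb harmonic minor is Db.
Db up to Fb: letters D→F make it a third; 3 semitones makes it minor.

minor third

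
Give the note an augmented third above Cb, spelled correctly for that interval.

A third above C lands on the letter E.
An augmented third spans 5 semitones, so Cb moves to pitch class 4. On the letter E that is E.

E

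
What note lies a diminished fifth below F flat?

A fifth below F lands on the letter B.
A diminished fifth spans 6 semitones, so Fb moves to pitch class 10. On the letter B that is Bb.

Bb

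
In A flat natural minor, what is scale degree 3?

The Ab natural minor scale runs Ab Bb Cb Db Eb Fb Gb.
Degree 3 is Cb.

Cb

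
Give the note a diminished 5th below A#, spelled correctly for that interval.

D##

A down a perfect fifth is D, so the target letter is D.
From A#, a diminished fifth is 6 semitones down: D##.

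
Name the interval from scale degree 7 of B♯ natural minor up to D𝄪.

Scale degree 7 of B# natural minor is A#.
A# up to D##: letters A→D make it a fourth; 6 semitones makes it augmented.

augmented fourth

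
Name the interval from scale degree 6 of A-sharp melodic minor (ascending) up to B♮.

Scale degree 6 of A# melodic minor (ascending) is F##.
F## up to B: letters F→B make it a fourth; 4 semitones makes it diminished.

diminished fourth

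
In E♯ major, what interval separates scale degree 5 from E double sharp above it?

Scale degree 5 of E# major is B#.
B# up to E##: letters B→E make it a fourth; 6 semitones makes it augmented.

augmented fourth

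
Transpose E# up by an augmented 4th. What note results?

A fourth above E lands on the letter A.
An augmented fourth spans 6 semitones, so E# moves to pitch class 11. On the letter A that is A##.

A##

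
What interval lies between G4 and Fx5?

Counting letters G–A–B–C–D–E–F gives a seventh.
G→F## = 12 semitones, 1 wider than the major seventh (11), so augmented.

augmented seventh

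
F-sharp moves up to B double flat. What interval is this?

doubly diminished fourth

The letter names run F→B, a span of 3 letter steps, so the interval is some kind of fourth.
F# to Bbb is 3 semitones. A perfect fourth is 5, so 3 makes it doubly diminished.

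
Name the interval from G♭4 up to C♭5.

The letter names run G→C, a span of 3 letter steps, so the interval is some kind of fourth.
Gb to Cb is 5 semitones. A perfect fourth is 5, so 5 makes it perfect.

perfect fourth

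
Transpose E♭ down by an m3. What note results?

C

E down a major third is C, so the target letter is C.
From Eb, a minor third is 3 semitones down: C.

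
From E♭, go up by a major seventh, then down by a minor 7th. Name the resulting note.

E

A major seventh up from Eb is D (letter D, 11 semitones up).
A minor seventh down from D is E (letter E, 10 semitones down).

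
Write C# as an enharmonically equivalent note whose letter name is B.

C# is pitch class 1. The letter B alone is pitch class 11.
To reach pitch class 1 from B requires an offset of +2 semitones, i.e. double sharp: B##.

B##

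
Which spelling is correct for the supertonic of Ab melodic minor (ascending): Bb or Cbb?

Each scale degree takes a distinct letter name. Degree 2 of a scale on A must use the letter B.
Bb and Cbb are enharmonically the same pitch, but only Bb uses the letter B, so it is the correct spelling here.

Bb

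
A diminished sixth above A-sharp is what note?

A up a major sixth is F#, so the target letter is F.
From A#, a diminished sixth is 7 semitones up: F.

F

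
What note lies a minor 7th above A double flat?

Gbb

A up a major seventh is G#, so the target letter is G.
From Abb, a minor seventh is 10 semitones up: Gbb.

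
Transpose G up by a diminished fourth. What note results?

G up a perfect fourth is C, so the target letter is C.
From G, a diminished fourth is 4 semitones up: Cb.

Cb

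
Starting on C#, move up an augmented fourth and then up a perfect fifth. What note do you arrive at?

C##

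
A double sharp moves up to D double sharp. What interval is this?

The letter names run A→D, a span of 3 letter steps, so the interval is some kind of fourth.
A## to D## is 5 semitones. A perfect fourth is 5, so 5 makes it perfect.

perfect fourth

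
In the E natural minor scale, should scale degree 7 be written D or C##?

Each scale degree takes a distinct letter name. Degree 7 of a scale on E must use the letter D.
D and C## are enharmonically the same pitch, but only D uses the letter D, so it is the correct spelling here.

D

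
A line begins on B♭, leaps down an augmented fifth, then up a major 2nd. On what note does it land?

Fb

An augmented fifth down from Bb is Ebb (letter E, 8 semitones down).
A major second up from Ebb is Fb (letter F, 2 semitones up).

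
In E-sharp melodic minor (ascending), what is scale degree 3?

G#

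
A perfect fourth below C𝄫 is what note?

C down a perfect fourth is G, so the target letter is G.
From Cbb, a perfect fourth is 5 semitones down: Gbb.

Gbb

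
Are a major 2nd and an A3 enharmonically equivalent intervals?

No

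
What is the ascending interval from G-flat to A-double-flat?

minor second

Counting letters G–A gives a second.
Gb→Abb = 1 semitone, 1 narrower than the major second (2), so minor.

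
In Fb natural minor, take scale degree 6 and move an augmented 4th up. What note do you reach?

Scale degree 6 of Fb natural minor is Dbb.
An augmented fourth (6 semitones) above Dbb lands on the letter G, giving Gb.

Gb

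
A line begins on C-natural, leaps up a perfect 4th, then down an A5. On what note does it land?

Bbb

A perfect fourth up from C is F (letter F, 5 semitones up).
An augmented fifth down from F is Bbb (letter B, 8 semitones down).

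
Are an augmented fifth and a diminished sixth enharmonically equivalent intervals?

An augmented fifth spans 8 semitones; a diminished sixth spans 7.
The spans differ, so they are not enharmonic equivalents.

No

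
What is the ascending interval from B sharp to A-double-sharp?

The letter names run B→A, a span of 6 letter steps, so the interval is some kind of seventh.
B# to A## is 11 semitones. A major seventh is 11, so 11 makes it major.

major seventh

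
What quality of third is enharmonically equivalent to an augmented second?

An augmented second spans 3 semitones.
A third spanning 3 semitones is minor (the major third is 4).

minor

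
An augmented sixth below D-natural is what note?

D down a major sixth is F, so the target letter is F.
From D, an augmented sixth is 10 semitones down: Fb.

Fb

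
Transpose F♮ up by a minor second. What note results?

A second above F lands on the letter G.
A minor second spans 1 semitone, so F moves to pitch class 6. On the letter G that is Gb.

Gb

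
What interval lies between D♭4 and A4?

The letter names run D→A, a span of 4 letter steps, so the interval is some kind of fifth.
Db to A is 8 semitones. A perfect fifth is 7, so 8 makes it augmented.

augmented fifth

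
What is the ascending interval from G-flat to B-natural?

Counting letters G–A–B gives a third.
Gb→B = 5 semitones, 1 wider than the major third (4), so augmented.

augmented third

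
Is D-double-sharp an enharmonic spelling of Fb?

Yes

D## is pitch class 4; Fb is pitch class 4.
All spellings map to pitch class 4, so they are enharmonically equivalent.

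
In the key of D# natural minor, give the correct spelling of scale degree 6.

B

Degree 6 takes the letter 5 steps above D, which is B.
In natural minor, degree 6 sits 8 semitones above the tonic. D# + 8 semitones is pitch class 11, spelled on B as B.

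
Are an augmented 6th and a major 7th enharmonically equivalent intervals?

No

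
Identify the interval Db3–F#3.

augmented third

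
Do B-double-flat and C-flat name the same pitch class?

No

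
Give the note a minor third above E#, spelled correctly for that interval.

G#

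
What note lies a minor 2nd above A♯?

A second above A lands on the letter B.
A minor second spans 1 semitone, so A# moves to pitch class 11. On the letter B that is B.

B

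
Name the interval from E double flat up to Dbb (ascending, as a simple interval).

Counting letters E–F–G–A–B–C–D gives a seventh.
Ebb→Dbb = 10 semitones, 1 narrower than the major seventh (11), so minor.

minor seventh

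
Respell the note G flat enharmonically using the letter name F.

F#

Gb is pitch class 6. The letter F alone is pitch class 5.
To reach pitch class 6 from F requires an offset of +1 semitone, i.e. sharp: F#.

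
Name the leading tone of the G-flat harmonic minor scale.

F

Degree 7 takes the letter 6 steps above G, which is F.
In harmonic minor, degree 7 sits 11 semitones above the tonic. Gb + 11 semitones is pitch class 5, spelled on F as F.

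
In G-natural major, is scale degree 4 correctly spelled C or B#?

C

Each scale degree takes a distinct letter name. Degree 4 of a scale on G must use the letter C.
C and B# are enharmonically the same pitch, but only C uses the letter C, so it is the correct spelling here.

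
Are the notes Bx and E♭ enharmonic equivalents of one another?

Two spellings are enharmonically equivalent only if they share a pitch class.
Here B## → 1, Eb → 3; 1 ≠ 3, so they are not.

No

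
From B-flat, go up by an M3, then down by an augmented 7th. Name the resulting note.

Ebb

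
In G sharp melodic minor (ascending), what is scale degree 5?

D#

The G# melodic minor (ascending) scale runs G# A# B C# D# E# F##.
Degree 5 is D#.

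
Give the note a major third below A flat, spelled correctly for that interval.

Fb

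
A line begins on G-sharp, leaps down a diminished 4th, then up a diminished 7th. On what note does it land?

C#

A diminished fourth down from G# is D## (letter D, 4 semitones down).
A diminished seventh up from D## is C# (letter C, 9 semitones up).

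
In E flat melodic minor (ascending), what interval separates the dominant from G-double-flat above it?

The dominant of Eb melodic minor (ascending) is Bb.
Bb up to Gbb: letters B→G make it a sixth; 7 semitones makes it diminished.

diminished sixth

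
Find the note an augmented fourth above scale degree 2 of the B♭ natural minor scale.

F#

Scale degree 2 of Bb natural minor is C.
An augmented fourth (6 semitones) above C lands on the letter F, giving F#.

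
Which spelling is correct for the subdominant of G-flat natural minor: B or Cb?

Each scale degree takes a distinct letter name. Degree 4 of a scale on G must use the letter C.
Cb and B are enharmonically the same pitch, but only Cb uses the letter C, so it is the correct spelling here.

Cb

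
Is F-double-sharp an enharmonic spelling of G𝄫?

Two spellings are enharmonically equivalent only if they share a pitch class.
Here F## → 7, Gbb → 5; 5 ≠ 7, so they are not.

No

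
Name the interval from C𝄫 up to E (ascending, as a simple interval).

doubly augmented third

Counting letters C–D–E gives a third.
Cbb→E = 6 semitones, 2 wider than the major third (4), so doubly augmented.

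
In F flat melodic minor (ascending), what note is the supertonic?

The Fb melodic minor (ascending) scale runs Fb Gb Abb Bbb Cb Db Eb.
Degree 2 is Gb.

Gb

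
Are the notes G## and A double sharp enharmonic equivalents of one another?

G## is pitch class 9; A## is pitch class 11.
The pitch classes differ (9 vs. 11), so they are not enharmonic equivalents.

No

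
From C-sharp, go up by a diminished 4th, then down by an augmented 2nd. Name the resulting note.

Ebb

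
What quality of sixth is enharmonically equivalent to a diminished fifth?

doubly diminished

A diminished fifth spans 6 semitones.
A sixth spanning 6 semitones is doubly diminished (the major sixth is 9).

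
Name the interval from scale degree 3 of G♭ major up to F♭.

Scale degree 3 of Gb major is Bb.
Bb up to Fb: letters B→F make it a fifth; 6 semitones makes it diminished.

diminished fifth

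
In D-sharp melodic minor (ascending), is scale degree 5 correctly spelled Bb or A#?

A#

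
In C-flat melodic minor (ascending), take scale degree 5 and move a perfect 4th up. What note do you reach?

Cb

Scale degree 5 of Cb melodic minor (ascending) is Gb.
A perfect fourth (5 semitones) above Gb lands on the letter C, giving Cb.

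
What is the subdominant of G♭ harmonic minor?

Degree 4 takes the letter 3 steps above G, which is C.
In harmonic minor, degree 4 sits 5 semitones above the tonic. Gb + 5 semitones is pitch class 11, spelled on C as Cb.

Cb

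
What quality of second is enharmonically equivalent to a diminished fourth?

A diminished fourth spans 4 semitones.
A second spanning 4 semitones is doubly augmented (the major second is 2).

doubly augmented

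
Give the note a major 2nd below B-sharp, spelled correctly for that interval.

A second below B lands on the letter A.
A major second spans 2 semitones, so B# moves to pitch class 10. On the letter A that is A#.

A#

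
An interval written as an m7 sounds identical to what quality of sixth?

augmented

A minor seventh spans 10 semitones.
A sixth spanning 10 semitones is augmented (the major sixth is 9).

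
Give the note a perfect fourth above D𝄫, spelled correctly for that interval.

A fourth above D lands on the letter G.
A perfect fourth spans 5 semitones, so Dbb moves to pitch class 5. On the letter G that is Gbb.

Gbb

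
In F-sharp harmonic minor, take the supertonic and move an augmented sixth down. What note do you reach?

The supertonic of F# harmonic minor is G#.
An augmented sixth (10 semitones) below G# lands on the letter B, giving Bb.

Bb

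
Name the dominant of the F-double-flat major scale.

Degree 5 takes the letter 4 steps above F, which is C.
In major, degree 5 sits 7 semitones above the tonic. Fbb + 7 semitones is pitch class 10, spelled on C as Cbb.

Cbb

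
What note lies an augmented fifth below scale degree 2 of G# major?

Scale degree 2 of G# major is A#.
An augmented fifth (8 semitones) below A# lands on the letter D, giving D.

D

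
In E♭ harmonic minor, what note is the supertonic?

Degree 2 takes the letter 1 step above E, which is F.
In harmonic minor, degree 2 sits 2 semitones above the tonic. Eb + 2 semitones is pitch class 5, spelled on F as F.

F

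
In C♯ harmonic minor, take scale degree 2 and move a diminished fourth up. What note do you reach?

Scale degree 2 of C# harmonic minor is D#.
A diminished fourth (4 semitones) above D# lands on the letter G, giving G.

G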